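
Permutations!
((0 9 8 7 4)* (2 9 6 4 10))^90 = (10)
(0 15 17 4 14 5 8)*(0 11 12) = (0 15 17 4 14 5 8 11 12) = [15, 1, 2, 3, 14, 8, 6, 7, 11, 9, 10, 12, 0, 13, 5, 17, 16, 4]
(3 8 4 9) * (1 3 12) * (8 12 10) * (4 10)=(1 3 12)(4 9)(8 10)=[0, 3, 2, 12, 9, 5, 6, 7, 10, 4, 8, 11, 1]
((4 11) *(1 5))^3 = (1 5)(4 11)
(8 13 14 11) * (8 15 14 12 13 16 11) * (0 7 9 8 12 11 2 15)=(0 7 9 8 16 2 15 14 12 13 11)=[7, 1, 15, 3, 4, 5, 6, 9, 16, 8, 10, 0, 13, 11, 12, 14, 2]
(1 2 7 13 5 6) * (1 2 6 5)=(1 6 2 7 13)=[0, 6, 7, 3, 4, 5, 2, 13, 8, 9, 10, 11, 12, 1]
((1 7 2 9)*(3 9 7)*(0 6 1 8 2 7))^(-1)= (0 2 8 9 3 1 6)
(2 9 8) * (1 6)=(1 6)(2 9 8)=[0, 6, 9, 3, 4, 5, 1, 7, 2, 8]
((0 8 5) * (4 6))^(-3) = ((0 8 5)(4 6))^(-3) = (8)(4 6)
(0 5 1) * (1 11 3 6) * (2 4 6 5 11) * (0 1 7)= (0 11 3 5 2 4 6 7)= [11, 1, 4, 5, 6, 2, 7, 0, 8, 9, 10, 3]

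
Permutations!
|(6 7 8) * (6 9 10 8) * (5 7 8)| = 6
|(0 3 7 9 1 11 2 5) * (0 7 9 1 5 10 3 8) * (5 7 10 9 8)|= 5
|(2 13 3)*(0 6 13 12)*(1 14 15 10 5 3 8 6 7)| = 30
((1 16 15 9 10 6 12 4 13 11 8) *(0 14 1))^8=(0 12 16 11 10 14 4 15 8 6 1 13 9)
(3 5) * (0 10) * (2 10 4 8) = (0 4 8 2 10)(3 5) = [4, 1, 10, 5, 8, 3, 6, 7, 2, 9, 0]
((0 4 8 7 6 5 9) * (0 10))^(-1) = ((0 4 8 7 6 5 9 10))^(-1) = (0 10 9 5 6 7 8 4)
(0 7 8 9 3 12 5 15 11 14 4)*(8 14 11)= (0 7 14 4)(3 12 5 15 8 9)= [7, 1, 2, 12, 0, 15, 6, 14, 9, 3, 10, 11, 5, 13, 4, 8]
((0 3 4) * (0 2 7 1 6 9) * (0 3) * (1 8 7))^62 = ((1 6 9 3 4 2)(7 8))^62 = (1 9 4)(2 6 3)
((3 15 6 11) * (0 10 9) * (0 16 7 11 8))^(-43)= (0 15 7 10 6 11 9 8 3 16)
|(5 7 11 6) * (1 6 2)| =6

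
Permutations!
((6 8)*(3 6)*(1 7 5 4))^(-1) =(1 4 5 7)(3 8 6)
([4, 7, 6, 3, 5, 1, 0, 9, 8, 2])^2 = [5, 9, 0, 3, 1, 7, 4, 2, 8, 6]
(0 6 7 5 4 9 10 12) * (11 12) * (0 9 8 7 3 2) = (0 6 3 2)(4 8 7 5)(9 10 11 12) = [6, 1, 0, 2, 8, 4, 3, 5, 7, 10, 11, 12, 9]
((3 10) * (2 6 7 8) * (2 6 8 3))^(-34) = (2 6 3)(7 10 8)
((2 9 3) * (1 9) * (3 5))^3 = ((1 9 5 3 2))^3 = (1 3 9 2 5)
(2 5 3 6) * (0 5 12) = [5, 1, 12, 6, 4, 3, 2, 7, 8, 9, 10, 11, 0] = (0 5 3 6 2 12)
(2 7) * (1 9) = (1 9)(2 7) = [0, 9, 7, 3, 4, 5, 6, 2, 8, 1]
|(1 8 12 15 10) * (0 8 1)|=5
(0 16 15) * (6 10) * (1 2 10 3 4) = [16, 2, 10, 4, 1, 5, 3, 7, 8, 9, 6, 11, 12, 13, 14, 0, 15] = (0 16 15)(1 2 10 6 3 4)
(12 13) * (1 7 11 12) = (1 7 11 12 13) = [0, 7, 2, 3, 4, 5, 6, 11, 8, 9, 10, 12, 13, 1]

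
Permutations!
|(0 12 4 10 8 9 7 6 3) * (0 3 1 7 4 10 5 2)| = 24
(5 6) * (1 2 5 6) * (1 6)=(1 2 5 6)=[0, 2, 5, 3, 4, 6, 1]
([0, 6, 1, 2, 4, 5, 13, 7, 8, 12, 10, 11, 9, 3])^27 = (1 13 2 6 3)(9 12)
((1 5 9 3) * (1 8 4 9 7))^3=((1 5 7)(3 8 4 9))^3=(3 9 4 8)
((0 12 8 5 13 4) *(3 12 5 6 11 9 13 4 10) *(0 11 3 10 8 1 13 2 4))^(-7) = (0 5)(1 12 3 6 8 13)(2 4 11 9)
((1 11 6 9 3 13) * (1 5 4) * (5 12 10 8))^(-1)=((1 11 6 9 3 13 12 10 8 5 4))^(-1)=(1 4 5 8 10 12 13 3 9 6 11)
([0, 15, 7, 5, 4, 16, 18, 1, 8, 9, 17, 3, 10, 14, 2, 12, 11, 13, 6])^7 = [0, 2, 13, 11, 4, 3, 18, 14, 8, 9, 15, 16, 1, 10, 17, 7, 5, 12, 6]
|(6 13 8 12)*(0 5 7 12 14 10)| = |(0 5 7 12 6 13 8 14 10)| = 9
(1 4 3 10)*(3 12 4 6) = (1 6 3 10)(4 12) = [0, 6, 2, 10, 12, 5, 3, 7, 8, 9, 1, 11, 4]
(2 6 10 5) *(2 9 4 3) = (2 6 10 5 9 4 3) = [0, 1, 6, 2, 3, 9, 10, 7, 8, 4, 5]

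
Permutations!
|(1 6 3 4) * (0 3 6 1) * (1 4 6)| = |(0 3 6 1 4)| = 5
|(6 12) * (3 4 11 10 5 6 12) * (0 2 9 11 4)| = 8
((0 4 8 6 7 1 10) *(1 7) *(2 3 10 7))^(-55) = ((0 4 8 6 1 7 2 3 10))^(-55) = (0 10 3 2 7 1 6 8 4)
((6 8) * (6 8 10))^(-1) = (6 10)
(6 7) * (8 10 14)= (6 7)(8 10 14)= [0, 1, 2, 3, 4, 5, 7, 6, 10, 9, 14, 11, 12, 13, 8]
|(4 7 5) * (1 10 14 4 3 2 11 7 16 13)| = 30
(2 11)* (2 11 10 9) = [0, 1, 10, 3, 4, 5, 6, 7, 8, 2, 9, 11] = (11)(2 10 9)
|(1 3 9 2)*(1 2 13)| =4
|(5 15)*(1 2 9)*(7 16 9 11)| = 6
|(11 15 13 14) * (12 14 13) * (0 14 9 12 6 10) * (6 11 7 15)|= |(0 14 7 15 11 6 10)(9 12)|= 14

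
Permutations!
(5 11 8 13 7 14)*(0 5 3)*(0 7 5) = (3 7 14)(5 11 8 13) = [0, 1, 2, 7, 4, 11, 6, 14, 13, 9, 10, 8, 12, 5, 3]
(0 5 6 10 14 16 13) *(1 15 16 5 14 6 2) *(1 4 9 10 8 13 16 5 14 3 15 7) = (16)(0 3 15 5 2 4 9 10 6 8 13)(1 7) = [3, 7, 4, 15, 9, 2, 8, 1, 13, 10, 6, 11, 12, 0, 14, 5, 16]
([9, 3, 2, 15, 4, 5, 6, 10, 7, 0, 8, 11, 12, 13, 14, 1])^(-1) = (0 9)(1 15 3)(7 8 10)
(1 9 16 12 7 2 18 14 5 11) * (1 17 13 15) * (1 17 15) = (1 9 16 12 7 2 18 14 5 11 15 17 13) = [0, 9, 18, 3, 4, 11, 6, 2, 8, 16, 10, 15, 7, 1, 5, 17, 12, 13, 14]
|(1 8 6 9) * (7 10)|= 4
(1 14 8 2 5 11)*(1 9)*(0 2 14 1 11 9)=[2, 1, 5, 3, 4, 9, 6, 7, 14, 11, 10, 0, 12, 13, 8]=(0 2 5 9 11)(8 14)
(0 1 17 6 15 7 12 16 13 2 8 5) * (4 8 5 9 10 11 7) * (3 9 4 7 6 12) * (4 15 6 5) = (0 1 17 12 16 13 2 4 8 15 7 3 9 10 11 5) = [1, 17, 4, 9, 8, 0, 6, 3, 15, 10, 11, 5, 16, 2, 14, 7, 13, 12]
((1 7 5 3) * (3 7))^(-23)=(1 3)(5 7)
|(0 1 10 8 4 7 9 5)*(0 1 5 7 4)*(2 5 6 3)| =|(0 6 3 2 5 1 10 8)(7 9)| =8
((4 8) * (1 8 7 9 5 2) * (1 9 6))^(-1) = (1 6 7 4 8)(2 5 9)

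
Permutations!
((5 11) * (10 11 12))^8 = (12)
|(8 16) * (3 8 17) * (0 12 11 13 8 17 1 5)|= 8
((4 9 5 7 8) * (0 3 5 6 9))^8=((0 3 5 7 8 4)(6 9))^8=(9)(0 5 8)(3 7 4)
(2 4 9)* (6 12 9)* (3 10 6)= (2 4 3 10 6 12 9)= [0, 1, 4, 10, 3, 5, 12, 7, 8, 2, 6, 11, 9]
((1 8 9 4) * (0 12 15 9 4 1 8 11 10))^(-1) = ((0 12 15 9 1 11 10)(4 8))^(-1) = (0 10 11 1 9 15 12)(4 8)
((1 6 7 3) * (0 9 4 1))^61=(0 7 1 9 3 6 4)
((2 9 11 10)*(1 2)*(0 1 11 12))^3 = ((0 1 2 9 12)(10 11))^3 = (0 9 1 12 2)(10 11)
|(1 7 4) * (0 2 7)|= 5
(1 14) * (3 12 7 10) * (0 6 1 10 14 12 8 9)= [6, 12, 2, 8, 4, 5, 1, 14, 9, 0, 3, 11, 7, 13, 10]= (0 6 1 12 7 14 10 3 8 9)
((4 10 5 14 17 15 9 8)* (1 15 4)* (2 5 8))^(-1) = ((1 15 9 2 5 14 17 4 10 8))^(-1) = (1 8 10 4 17 14 5 2 9 15)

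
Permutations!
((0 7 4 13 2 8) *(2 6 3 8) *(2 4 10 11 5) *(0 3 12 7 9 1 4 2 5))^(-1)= ((0 9 1 4 13 6 12 7 10 11)(3 8))^(-1)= (0 11 10 7 12 6 13 4 1 9)(3 8)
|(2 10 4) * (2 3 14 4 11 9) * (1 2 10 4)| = 15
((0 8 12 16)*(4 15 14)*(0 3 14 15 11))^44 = ((0 8 12 16 3 14 4 11))^44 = (0 3)(4 12)(8 14)(11 16)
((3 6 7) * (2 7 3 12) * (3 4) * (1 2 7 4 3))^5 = (1 4 2)(3 6)(7 12)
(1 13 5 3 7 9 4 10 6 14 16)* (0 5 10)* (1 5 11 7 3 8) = [11, 13, 2, 3, 0, 8, 14, 9, 1, 4, 6, 7, 12, 10, 16, 15, 5] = (0 11 7 9 4)(1 13 10 6 14 16 5 8)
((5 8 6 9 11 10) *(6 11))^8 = (11)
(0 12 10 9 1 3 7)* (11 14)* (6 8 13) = (0 12 10 9 1 3 7)(6 8 13)(11 14) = [12, 3, 2, 7, 4, 5, 8, 0, 13, 1, 9, 14, 10, 6, 11]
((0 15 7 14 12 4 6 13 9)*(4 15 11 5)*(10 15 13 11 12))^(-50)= (0 13)(4 11)(5 6)(7 10)(9 12)(14 15)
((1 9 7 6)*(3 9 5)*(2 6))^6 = (1 6 2 7 9 3 5)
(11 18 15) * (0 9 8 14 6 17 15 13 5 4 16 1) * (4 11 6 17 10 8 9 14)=(0 14 17 15 6 10 8 4 16 1)(5 11 18 13)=[14, 0, 2, 3, 16, 11, 10, 7, 4, 9, 8, 18, 12, 5, 17, 6, 1, 15, 13]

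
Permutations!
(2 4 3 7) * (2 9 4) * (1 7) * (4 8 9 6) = (1 7 6 4 3)(8 9) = [0, 7, 2, 1, 3, 5, 4, 6, 9, 8]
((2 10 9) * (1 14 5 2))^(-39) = (1 2)(5 9)(10 14)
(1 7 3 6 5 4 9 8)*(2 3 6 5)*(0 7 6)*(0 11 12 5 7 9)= (0 9 8 1 6 2 3 7 11 12 5 4)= [9, 6, 3, 7, 0, 4, 2, 11, 1, 8, 10, 12, 5]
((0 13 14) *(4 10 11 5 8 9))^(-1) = ((0 13 14)(4 10 11 5 8 9))^(-1) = (0 14 13)(4 9 8 5 11 10)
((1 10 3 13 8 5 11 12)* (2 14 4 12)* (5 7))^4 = (1 8 2)(3 5 4)(7 14 10)(11 12 13)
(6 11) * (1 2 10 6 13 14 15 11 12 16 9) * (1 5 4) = [0, 2, 10, 3, 1, 4, 12, 7, 8, 5, 6, 13, 16, 14, 15, 11, 9] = (1 2 10 6 12 16 9 5 4)(11 13 14 15)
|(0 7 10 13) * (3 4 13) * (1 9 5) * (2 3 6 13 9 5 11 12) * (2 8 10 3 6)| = 12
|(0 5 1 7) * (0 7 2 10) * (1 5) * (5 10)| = |(0 1 2 5 10)| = 5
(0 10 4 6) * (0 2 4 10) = (10)(2 4 6) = [0, 1, 4, 3, 6, 5, 2, 7, 8, 9, 10]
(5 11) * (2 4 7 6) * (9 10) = (2 4 7 6)(5 11)(9 10) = [0, 1, 4, 3, 7, 11, 2, 6, 8, 10, 9, 5]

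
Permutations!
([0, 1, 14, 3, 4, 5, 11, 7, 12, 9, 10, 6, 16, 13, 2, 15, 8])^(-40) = [0, 1, 2, 3, 4, 5, 6, 7, 16, 9, 10, 11, 8, 13, 14, 15, 12]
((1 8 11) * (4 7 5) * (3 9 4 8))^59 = (1 4 8 3 7 11 9 5)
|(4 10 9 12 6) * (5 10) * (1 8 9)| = 8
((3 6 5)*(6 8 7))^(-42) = ((3 8 7 6 5))^(-42) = (3 6 8 5 7)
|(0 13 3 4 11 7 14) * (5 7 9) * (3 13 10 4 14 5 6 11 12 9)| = 18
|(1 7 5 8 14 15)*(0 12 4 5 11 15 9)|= 28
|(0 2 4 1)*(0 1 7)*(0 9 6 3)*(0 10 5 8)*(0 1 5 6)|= |(0 2 4 7 9)(1 5 8)(3 10 6)|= 15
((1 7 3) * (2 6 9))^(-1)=((1 7 3)(2 6 9))^(-1)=(1 3 7)(2 9 6)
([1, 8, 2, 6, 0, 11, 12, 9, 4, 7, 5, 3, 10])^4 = (3 5 12)(6 11 10)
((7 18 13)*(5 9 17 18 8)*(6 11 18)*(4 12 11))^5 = ((4 12 11 18 13 7 8 5 9 17 6))^5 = (4 7 6 13 17 18 9 11 5 12 8)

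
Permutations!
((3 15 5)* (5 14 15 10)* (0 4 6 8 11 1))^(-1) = (0 1 11 8 6 4)(3 5 10)(14 15)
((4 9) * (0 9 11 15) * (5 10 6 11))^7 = ((0 9 4 5 10 6 11 15))^7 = (0 15 11 6 10 5 4 9)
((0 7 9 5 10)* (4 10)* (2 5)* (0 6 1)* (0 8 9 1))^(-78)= ((0 7 1 8 9 2 5 4 10 6))^(-78)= (0 1 9 5 10)(2 4 6 7 8)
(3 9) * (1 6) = (1 6)(3 9) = [0, 6, 2, 9, 4, 5, 1, 7, 8, 3]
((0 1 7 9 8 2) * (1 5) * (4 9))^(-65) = ((0 5 1 7 4 9 8 2))^(-65) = (0 2 8 9 4 7 1 5)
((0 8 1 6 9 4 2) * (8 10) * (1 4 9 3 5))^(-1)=((0 10 8 4 2)(1 6 3 5))^(-1)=(0 2 4 8 10)(1 5 3 6)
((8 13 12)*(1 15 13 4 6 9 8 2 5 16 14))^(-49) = (1 14 16 5 2 12 13 15)(4 8 9 6)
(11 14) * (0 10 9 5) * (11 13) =(0 10 9 5)(11 14 13) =[10, 1, 2, 3, 4, 0, 6, 7, 8, 5, 9, 14, 12, 11, 13]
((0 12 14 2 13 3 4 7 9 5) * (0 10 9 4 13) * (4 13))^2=(0 14)(2 12)(3 7)(4 13)(5 9 10)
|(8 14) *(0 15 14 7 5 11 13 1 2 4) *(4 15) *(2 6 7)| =12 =|(0 4)(1 6 7 5 11 13)(2 15 14 8)|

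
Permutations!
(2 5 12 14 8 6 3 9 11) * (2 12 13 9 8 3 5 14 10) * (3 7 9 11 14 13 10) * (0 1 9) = (0 1 9 14 7)(2 13 11 12 3 8 6 5 10) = [1, 9, 13, 8, 4, 10, 5, 0, 6, 14, 2, 12, 3, 11, 7]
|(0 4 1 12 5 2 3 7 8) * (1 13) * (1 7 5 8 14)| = 24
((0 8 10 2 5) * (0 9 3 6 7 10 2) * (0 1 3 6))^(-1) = ((0 8 2 5 9 6 7 10 1 3))^(-1) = (0 3 1 10 7 6 9 5 2 8)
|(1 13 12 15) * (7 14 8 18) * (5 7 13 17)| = 10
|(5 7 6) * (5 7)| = 2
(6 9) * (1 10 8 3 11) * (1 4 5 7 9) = (1 10 8 3 11 4 5 7 9 6) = [0, 10, 2, 11, 5, 7, 1, 9, 3, 6, 8, 4]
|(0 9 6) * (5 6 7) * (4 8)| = |(0 9 7 5 6)(4 8)| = 10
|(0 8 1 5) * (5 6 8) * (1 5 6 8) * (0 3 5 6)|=6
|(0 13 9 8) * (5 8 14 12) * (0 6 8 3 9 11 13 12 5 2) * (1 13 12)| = |(0 1 13 11 12 2)(3 9 14 5)(6 8)| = 12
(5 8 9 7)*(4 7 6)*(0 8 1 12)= [8, 12, 2, 3, 7, 1, 4, 5, 9, 6, 10, 11, 0]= (0 8 9 6 4 7 5 1 12)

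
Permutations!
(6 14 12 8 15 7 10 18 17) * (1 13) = (1 13)(6 14 12 8 15 7 10 18 17) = [0, 13, 2, 3, 4, 5, 14, 10, 15, 9, 18, 11, 8, 1, 12, 7, 16, 6, 17]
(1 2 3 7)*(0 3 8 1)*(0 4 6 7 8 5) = [3, 2, 5, 8, 6, 0, 7, 4, 1] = (0 3 8 1 2 5)(4 6 7)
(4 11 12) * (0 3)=[3, 1, 2, 0, 11, 5, 6, 7, 8, 9, 10, 12, 4]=(0 3)(4 11 12)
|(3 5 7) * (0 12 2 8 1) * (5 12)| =8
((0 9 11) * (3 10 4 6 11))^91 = (11)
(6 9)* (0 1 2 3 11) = (0 1 2 3 11)(6 9) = [1, 2, 3, 11, 4, 5, 9, 7, 8, 6, 10, 0]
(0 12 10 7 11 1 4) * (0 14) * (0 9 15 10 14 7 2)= (0 12 14 9 15 10 2)(1 4 7 11)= [12, 4, 0, 3, 7, 5, 6, 11, 8, 15, 2, 1, 14, 13, 9, 10]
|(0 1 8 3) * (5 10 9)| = |(0 1 8 3)(5 10 9)| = 12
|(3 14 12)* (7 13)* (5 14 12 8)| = 6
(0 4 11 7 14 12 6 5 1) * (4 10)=(0 10 4 11 7 14 12 6 5 1)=[10, 0, 2, 3, 11, 1, 5, 14, 8, 9, 4, 7, 6, 13, 12]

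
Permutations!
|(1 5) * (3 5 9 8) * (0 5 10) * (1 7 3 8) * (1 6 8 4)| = 5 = |(0 5 7 3 10)(1 9 6 8 4)|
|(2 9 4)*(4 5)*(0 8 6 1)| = |(0 8 6 1)(2 9 5 4)| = 4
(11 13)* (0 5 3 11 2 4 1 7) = [5, 7, 4, 11, 1, 3, 6, 0, 8, 9, 10, 13, 12, 2] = (0 5 3 11 13 2 4 1 7)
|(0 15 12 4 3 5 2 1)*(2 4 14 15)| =3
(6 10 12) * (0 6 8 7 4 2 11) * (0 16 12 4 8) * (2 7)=(0 6 10 4 7 8 2 11 16 12)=[6, 1, 11, 3, 7, 5, 10, 8, 2, 9, 4, 16, 0, 13, 14, 15, 12]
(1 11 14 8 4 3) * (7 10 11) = (1 7 10 11 14 8 4 3) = [0, 7, 2, 1, 3, 5, 6, 10, 4, 9, 11, 14, 12, 13, 8]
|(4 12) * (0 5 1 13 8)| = 10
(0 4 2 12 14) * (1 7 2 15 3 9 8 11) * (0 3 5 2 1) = [4, 7, 12, 9, 15, 2, 6, 1, 11, 8, 10, 0, 14, 13, 3, 5] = (0 4 15 5 2 12 14 3 9 8 11)(1 7)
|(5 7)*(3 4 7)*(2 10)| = 4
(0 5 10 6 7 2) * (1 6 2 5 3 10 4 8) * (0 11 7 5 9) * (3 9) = [9, 6, 11, 10, 8, 4, 5, 3, 1, 0, 2, 7] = (0 9)(1 6 5 4 8)(2 11 7 3 10)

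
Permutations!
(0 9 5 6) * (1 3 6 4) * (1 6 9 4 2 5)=(0 4 6)(1 3 9)(2 5)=[4, 3, 5, 9, 6, 2, 0, 7, 8, 1]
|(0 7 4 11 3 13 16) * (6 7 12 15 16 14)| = |(0 12 15 16)(3 13 14 6 7 4 11)| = 28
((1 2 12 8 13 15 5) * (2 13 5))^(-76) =(1 13 15 2 12 8 5)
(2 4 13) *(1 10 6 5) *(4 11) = (1 10 6 5)(2 11 4 13) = [0, 10, 11, 3, 13, 1, 5, 7, 8, 9, 6, 4, 12, 2]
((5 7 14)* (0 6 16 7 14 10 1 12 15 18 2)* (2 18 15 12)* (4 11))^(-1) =((18)(0 6 16 7 10 1 2)(4 11)(5 14))^(-1) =(18)(0 2 1 10 7 16 6)(4 11)(5 14)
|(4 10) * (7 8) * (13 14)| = 2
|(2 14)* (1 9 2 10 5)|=|(1 9 2 14 10 5)|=6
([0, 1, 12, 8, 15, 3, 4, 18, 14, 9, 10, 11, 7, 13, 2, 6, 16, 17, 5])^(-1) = (2 14 8 3 5 18 7 12)(4 6 15)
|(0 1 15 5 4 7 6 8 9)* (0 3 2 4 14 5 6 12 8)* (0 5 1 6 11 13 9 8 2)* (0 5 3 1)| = 20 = |(0 6 3 5 14)(1 15 11 13 9)(2 4 7 12)|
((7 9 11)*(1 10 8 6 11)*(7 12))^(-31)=((1 10 8 6 11 12 7 9))^(-31)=(1 10 8 6 11 12 7 9)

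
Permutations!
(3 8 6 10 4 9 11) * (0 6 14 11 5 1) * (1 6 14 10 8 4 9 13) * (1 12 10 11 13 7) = (0 14 13 12 10 9 5 6 8 11 3 4 7 1) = [14, 0, 2, 4, 7, 6, 8, 1, 11, 5, 9, 3, 10, 12, 13]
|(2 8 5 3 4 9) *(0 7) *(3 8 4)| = |(0 7)(2 4 9)(5 8)| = 6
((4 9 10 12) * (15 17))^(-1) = ((4 9 10 12)(15 17))^(-1) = (4 12 10 9)(15 17)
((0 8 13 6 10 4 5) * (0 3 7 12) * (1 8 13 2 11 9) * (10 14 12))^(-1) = (0 12 14 6 13)(1 9 11 2 8)(3 5 4 10 7)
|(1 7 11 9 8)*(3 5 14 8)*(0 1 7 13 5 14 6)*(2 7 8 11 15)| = 60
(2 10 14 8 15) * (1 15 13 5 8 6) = (1 15 2 10 14 6)(5 8 13) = [0, 15, 10, 3, 4, 8, 1, 7, 13, 9, 14, 11, 12, 5, 6, 2]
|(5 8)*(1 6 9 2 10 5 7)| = 8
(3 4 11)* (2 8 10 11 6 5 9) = [0, 1, 8, 4, 6, 9, 5, 7, 10, 2, 11, 3] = (2 8 10 11 3 4 6 5 9)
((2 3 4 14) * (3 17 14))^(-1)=((2 17 14)(3 4))^(-1)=(2 14 17)(3 4)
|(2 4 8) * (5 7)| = 6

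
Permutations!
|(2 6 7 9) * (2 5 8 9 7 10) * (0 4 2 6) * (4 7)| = |(0 7 4 2)(5 8 9)(6 10)| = 12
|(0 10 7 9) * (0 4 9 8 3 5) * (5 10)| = |(0 5)(3 10 7 8)(4 9)| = 4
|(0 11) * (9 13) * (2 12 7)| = |(0 11)(2 12 7)(9 13)| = 6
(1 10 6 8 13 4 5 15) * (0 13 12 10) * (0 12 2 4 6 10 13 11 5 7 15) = (0 11 5)(1 12 13 6 8 2 4 7 15) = [11, 12, 4, 3, 7, 0, 8, 15, 2, 9, 10, 5, 13, 6, 14, 1]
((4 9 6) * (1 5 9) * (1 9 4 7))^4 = ((1 5 4 9 6 7))^4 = (1 6 4)(5 7 9)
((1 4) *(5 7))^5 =((1 4)(5 7))^5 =(1 4)(5 7)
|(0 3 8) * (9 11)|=|(0 3 8)(9 11)|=6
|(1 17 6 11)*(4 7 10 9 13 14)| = 12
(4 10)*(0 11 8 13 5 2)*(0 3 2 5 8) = (0 11)(2 3)(4 10)(8 13) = [11, 1, 3, 2, 10, 5, 6, 7, 13, 9, 4, 0, 12, 8]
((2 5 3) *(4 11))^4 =((2 5 3)(4 11))^4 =(11)(2 5 3)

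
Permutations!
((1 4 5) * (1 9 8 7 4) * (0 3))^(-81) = ((0 3)(4 5 9 8 7))^(-81) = (0 3)(4 7 8 9 5)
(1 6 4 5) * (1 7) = (1 6 4 5 7) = [0, 6, 2, 3, 5, 7, 4, 1]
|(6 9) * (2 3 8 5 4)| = 10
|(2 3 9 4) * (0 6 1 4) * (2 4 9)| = 4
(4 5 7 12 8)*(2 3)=(2 3)(4 5 7 12 8)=[0, 1, 3, 2, 5, 7, 6, 12, 4, 9, 10, 11, 8]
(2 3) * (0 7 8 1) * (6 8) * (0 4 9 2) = (0 7 6 8 1 4 9 2 3) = [7, 4, 3, 0, 9, 5, 8, 6, 1, 2]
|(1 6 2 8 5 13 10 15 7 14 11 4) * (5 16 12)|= |(1 6 2 8 16 12 5 13 10 15 7 14 11 4)|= 14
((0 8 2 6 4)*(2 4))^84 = ((0 8 4)(2 6))^84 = (8)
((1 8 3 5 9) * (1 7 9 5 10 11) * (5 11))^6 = ((1 8 3 10 5 11)(7 9))^6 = (11)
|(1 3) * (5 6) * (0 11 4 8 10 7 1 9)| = |(0 11 4 8 10 7 1 3 9)(5 6)| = 18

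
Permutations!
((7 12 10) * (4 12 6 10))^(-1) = ((4 12)(6 10 7))^(-1) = (4 12)(6 7 10)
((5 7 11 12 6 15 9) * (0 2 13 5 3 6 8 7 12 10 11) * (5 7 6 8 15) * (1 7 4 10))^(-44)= (0 10)(1 13)(2 11)(3 15 5 8 9 12 6)(4 7)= ((0 2 13 4 10 11 1 7)(3 8 6 5 12 15 9))^(-44)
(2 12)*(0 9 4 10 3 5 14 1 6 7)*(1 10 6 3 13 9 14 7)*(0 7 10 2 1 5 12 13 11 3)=[14, 0, 13, 12, 6, 10, 5, 7, 8, 4, 11, 3, 1, 9, 2]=(0 14 2 13 9 4 6 5 10 11 3 12 1)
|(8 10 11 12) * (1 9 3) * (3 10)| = |(1 9 10 11 12 8 3)| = 7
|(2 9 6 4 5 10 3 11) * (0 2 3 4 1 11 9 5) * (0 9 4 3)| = |(0 2 5 10 3 4 9 6 1 11)| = 10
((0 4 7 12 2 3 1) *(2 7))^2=(12)(0 2 1 4 3)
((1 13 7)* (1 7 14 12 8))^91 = ((1 13 14 12 8))^91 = (1 13 14 12 8)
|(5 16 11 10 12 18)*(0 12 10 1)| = 7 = |(0 12 18 5 16 11 1)|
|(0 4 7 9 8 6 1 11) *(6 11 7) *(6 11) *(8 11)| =8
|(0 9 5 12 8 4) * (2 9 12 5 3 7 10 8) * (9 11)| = 10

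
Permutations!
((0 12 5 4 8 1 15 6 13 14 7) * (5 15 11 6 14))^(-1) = ((0 12 15 14 7)(1 11 6 13 5 4 8))^(-1) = (0 7 14 15 12)(1 8 4 5 13 6 11)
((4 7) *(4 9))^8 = (4 9 7)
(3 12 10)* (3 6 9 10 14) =(3 12 14)(6 9 10) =[0, 1, 2, 12, 4, 5, 9, 7, 8, 10, 6, 11, 14, 13, 3]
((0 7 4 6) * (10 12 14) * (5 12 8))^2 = ((0 7 4 6)(5 12 14 10 8))^2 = (0 4)(5 14 8 12 10)(6 7)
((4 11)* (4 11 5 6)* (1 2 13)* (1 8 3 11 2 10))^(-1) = (1 10)(2 11 3 8 13)(4 6 5)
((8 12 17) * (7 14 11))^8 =((7 14 11)(8 12 17))^8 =(7 11 14)(8 17 12)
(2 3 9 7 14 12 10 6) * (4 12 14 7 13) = (14)(2 3 9 13 4 12 10 6) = [0, 1, 3, 9, 12, 5, 2, 7, 8, 13, 6, 11, 10, 4, 14]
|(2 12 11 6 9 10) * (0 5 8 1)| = |(0 5 8 1)(2 12 11 6 9 10)| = 12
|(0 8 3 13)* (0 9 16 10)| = 7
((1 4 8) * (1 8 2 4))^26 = ((8)(2 4))^26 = (8)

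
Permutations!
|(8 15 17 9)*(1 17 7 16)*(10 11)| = 14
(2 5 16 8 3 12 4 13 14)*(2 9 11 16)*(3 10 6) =[0, 1, 5, 12, 13, 2, 3, 7, 10, 11, 6, 16, 4, 14, 9, 15, 8] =(2 5)(3 12 4 13 14 9 11 16 8 10 6)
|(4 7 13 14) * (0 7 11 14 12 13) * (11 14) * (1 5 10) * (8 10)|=4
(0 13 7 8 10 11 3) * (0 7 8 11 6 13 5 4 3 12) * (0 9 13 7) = (0 5 4 3)(6 7 11 12 9 13 8 10) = [5, 1, 2, 0, 3, 4, 7, 11, 10, 13, 6, 12, 9, 8]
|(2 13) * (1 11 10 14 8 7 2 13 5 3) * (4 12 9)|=|(1 11 10 14 8 7 2 5 3)(4 12 9)|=9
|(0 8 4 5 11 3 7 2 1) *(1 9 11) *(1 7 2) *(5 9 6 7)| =10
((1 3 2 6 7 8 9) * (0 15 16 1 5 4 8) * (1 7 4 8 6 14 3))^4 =(16)(2 14 3)(5 8 9)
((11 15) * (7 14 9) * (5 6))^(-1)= ((5 6)(7 14 9)(11 15))^(-1)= (5 6)(7 9 14)(11 15)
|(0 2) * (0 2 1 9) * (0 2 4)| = 5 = |(0 1 9 2 4)|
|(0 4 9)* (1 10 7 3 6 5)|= 6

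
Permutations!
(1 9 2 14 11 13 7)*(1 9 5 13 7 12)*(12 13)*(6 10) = (1 5 12)(2 14 11 7 9)(6 10) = [0, 5, 14, 3, 4, 12, 10, 9, 8, 2, 6, 7, 1, 13, 11]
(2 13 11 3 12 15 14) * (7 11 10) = [0, 1, 13, 12, 4, 5, 6, 11, 8, 9, 7, 3, 15, 10, 2, 14] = (2 13 10 7 11 3 12 15 14)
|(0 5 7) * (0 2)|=4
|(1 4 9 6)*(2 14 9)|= |(1 4 2 14 9 6)|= 6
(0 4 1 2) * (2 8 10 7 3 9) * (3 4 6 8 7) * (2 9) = (0 6 8 10 3 2)(1 7 4) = [6, 7, 0, 2, 1, 5, 8, 4, 10, 9, 3]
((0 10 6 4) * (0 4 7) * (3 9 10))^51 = ((0 3 9 10 6 7))^51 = (0 10)(3 6)(7 9)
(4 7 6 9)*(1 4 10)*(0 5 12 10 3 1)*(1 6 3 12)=(0 5 1 4 7 3 6 9 12 10)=[5, 4, 2, 6, 7, 1, 9, 3, 8, 12, 0, 11, 10]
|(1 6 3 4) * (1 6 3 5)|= |(1 3 4 6 5)|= 5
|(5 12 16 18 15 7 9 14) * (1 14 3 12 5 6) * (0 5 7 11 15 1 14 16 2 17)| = |(0 5 7 9 3 12 2 17)(1 16 18)(6 14)(11 15)| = 24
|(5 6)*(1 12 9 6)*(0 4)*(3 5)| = |(0 4)(1 12 9 6 3 5)| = 6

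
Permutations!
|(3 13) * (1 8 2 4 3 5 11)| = 8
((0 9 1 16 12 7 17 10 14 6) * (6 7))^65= (0 6 12 16 1 9)(7 17 10 14)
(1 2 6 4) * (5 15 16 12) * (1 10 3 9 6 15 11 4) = (1 2 15 16 12 5 11 4 10 3 9 6) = [0, 2, 15, 9, 10, 11, 1, 7, 8, 6, 3, 4, 5, 13, 14, 16, 12]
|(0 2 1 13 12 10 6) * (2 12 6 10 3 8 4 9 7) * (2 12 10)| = 6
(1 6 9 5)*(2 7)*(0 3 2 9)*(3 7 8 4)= (0 7 9 5 1 6)(2 8 4 3)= [7, 6, 8, 2, 3, 1, 0, 9, 4, 5]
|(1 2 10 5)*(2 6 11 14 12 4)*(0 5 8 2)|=24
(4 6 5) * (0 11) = (0 11)(4 6 5) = [11, 1, 2, 3, 6, 4, 5, 7, 8, 9, 10, 0]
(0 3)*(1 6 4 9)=(0 3)(1 6 4 9)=[3, 6, 2, 0, 9, 5, 4, 7, 8, 1]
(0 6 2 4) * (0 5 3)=(0 6 2 4 5 3)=[6, 1, 4, 0, 5, 3, 2]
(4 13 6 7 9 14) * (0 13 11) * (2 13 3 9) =[3, 1, 13, 9, 11, 5, 7, 2, 8, 14, 10, 0, 12, 6, 4] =(0 3 9 14 4 11)(2 13 6 7)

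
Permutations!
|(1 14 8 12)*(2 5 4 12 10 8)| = 6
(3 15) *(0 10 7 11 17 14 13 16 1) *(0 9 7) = (0 10)(1 9 7 11 17 14 13 16)(3 15) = [10, 9, 2, 15, 4, 5, 6, 11, 8, 7, 0, 17, 12, 16, 13, 3, 1, 14]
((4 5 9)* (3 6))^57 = (9)(3 6)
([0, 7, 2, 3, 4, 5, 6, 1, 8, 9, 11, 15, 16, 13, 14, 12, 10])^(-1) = (1 7)(10 16 12 15 11)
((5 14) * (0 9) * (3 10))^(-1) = ((0 9)(3 10)(5 14))^(-1) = (0 9)(3 10)(5 14)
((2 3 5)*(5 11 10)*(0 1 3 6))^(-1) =(0 6 2 5 10 11 3 1)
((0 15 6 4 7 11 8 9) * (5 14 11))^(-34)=(0 14 6 8 7)(4 9 5 15 11)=((0 15 6 4 7 5 14 11 8 9))^(-34)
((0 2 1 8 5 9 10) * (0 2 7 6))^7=(0 7 6)(1 8 5 9 10 2)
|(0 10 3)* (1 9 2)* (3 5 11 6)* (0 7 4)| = |(0 10 5 11 6 3 7 4)(1 9 2)| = 24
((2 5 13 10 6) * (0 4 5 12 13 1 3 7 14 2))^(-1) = (0 6 10 13 12 2 14 7 3 1 5 4)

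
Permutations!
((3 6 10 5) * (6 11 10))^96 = (11)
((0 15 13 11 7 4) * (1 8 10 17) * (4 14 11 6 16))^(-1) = ((0 15 13 6 16 4)(1 8 10 17)(7 14 11))^(-1) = (0 4 16 6 13 15)(1 17 10 8)(7 11 14)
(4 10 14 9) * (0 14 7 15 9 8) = (0 14 8)(4 10 7 15 9) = [14, 1, 2, 3, 10, 5, 6, 15, 0, 4, 7, 11, 12, 13, 8, 9]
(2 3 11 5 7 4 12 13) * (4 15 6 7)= (2 3 11 5 4 12 13)(6 7 15)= [0, 1, 3, 11, 12, 4, 7, 15, 8, 9, 10, 5, 13, 2, 14, 6]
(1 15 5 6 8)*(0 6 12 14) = (0 6 8 1 15 5 12 14) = [6, 15, 2, 3, 4, 12, 8, 7, 1, 9, 10, 11, 14, 13, 0, 5]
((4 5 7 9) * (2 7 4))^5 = ((2 7 9)(4 5))^5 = (2 9 7)(4 5)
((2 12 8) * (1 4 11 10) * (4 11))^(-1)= ((1 11 10)(2 12 8))^(-1)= (1 10 11)(2 8 12)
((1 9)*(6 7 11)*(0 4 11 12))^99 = ((0 4 11 6 7 12)(1 9))^99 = (0 6)(1 9)(4 7)(11 12)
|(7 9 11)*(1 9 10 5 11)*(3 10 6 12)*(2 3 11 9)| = 12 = |(1 2 3 10 5 9)(6 12 11 7)|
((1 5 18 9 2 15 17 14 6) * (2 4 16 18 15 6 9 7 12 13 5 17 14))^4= (4 12 14 18 5)(7 15 16 13 9)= ((1 17 2 6)(4 16 18 7 12 13 5 15 14 9))^4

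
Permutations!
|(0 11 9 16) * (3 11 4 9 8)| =|(0 4 9 16)(3 11 8)| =12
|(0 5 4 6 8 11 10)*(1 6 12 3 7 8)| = 18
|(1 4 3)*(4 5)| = 4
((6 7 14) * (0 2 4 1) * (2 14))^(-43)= (0 1 4 2 7 6 14)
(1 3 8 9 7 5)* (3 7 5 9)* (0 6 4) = (0 6 4)(1 7 9 5)(3 8) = [6, 7, 2, 8, 0, 1, 4, 9, 3, 5]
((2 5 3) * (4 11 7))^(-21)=((2 5 3)(4 11 7))^(-21)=(11)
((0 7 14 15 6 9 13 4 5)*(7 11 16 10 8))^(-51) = (0 11 16 10 8 7 14 15 6 9 13 4 5)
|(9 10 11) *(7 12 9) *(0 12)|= |(0 12 9 10 11 7)|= 6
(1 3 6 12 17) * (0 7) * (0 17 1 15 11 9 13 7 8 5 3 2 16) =(0 8 5 3 6 12 1 2 16)(7 17 15 11 9 13) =[8, 2, 16, 6, 4, 3, 12, 17, 5, 13, 10, 9, 1, 7, 14, 11, 0, 15]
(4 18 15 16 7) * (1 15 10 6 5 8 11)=(1 15 16 7 4 18 10 6 5 8 11)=[0, 15, 2, 3, 18, 8, 5, 4, 11, 9, 6, 1, 12, 13, 14, 16, 7, 17, 10]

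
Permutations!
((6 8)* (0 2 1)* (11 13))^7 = (0 2 1)(6 8)(11 13)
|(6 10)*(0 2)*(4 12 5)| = |(0 2)(4 12 5)(6 10)| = 6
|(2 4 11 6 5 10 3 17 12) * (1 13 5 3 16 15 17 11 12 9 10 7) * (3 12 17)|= 44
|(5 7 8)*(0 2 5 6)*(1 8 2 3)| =15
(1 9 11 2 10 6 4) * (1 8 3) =[0, 9, 10, 1, 8, 5, 4, 7, 3, 11, 6, 2] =(1 9 11 2 10 6 4 8 3)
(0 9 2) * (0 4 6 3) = (0 9 2 4 6 3) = [9, 1, 4, 0, 6, 5, 3, 7, 8, 2]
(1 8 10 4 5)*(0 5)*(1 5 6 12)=(0 6 12 1 8 10 4)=[6, 8, 2, 3, 0, 5, 12, 7, 10, 9, 4, 11, 1]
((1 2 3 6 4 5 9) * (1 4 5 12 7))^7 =(1 12 9 6 2 7 4 5 3)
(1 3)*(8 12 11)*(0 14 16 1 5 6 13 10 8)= [14, 3, 2, 5, 4, 6, 13, 7, 12, 9, 8, 0, 11, 10, 16, 15, 1]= (0 14 16 1 3 5 6 13 10 8 12 11)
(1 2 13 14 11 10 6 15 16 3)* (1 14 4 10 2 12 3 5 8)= (1 12 3 14 11 2 13 4 10 6 15 16 5 8)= [0, 12, 13, 14, 10, 8, 15, 7, 1, 9, 6, 2, 3, 4, 11, 16, 5]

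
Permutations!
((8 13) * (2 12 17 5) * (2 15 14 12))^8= (5 12 15 17 14)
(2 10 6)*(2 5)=(2 10 6 5)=[0, 1, 10, 3, 4, 2, 5, 7, 8, 9, 6]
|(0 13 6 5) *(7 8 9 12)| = |(0 13 6 5)(7 8 9 12)| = 4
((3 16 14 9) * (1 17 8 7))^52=(17)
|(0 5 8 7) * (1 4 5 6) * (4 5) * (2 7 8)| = 6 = |(8)(0 6 1 5 2 7)|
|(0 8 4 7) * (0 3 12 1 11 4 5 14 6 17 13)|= 42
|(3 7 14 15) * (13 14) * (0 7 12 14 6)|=|(0 7 13 6)(3 12 14 15)|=4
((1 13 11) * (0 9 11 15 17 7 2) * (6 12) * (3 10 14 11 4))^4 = ((0 9 4 3 10 14 11 1 13 15 17 7 2)(6 12))^4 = (0 10 13 2 3 1 7 4 11 17 9 14 15)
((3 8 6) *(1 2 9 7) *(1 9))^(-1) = (1 2)(3 6 8)(7 9)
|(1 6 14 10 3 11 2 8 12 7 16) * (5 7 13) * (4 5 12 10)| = |(1 6 14 4 5 7 16)(2 8 10 3 11)(12 13)| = 70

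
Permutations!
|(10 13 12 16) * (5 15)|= |(5 15)(10 13 12 16)|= 4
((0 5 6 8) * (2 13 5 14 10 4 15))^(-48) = ((0 14 10 4 15 2 13 5 6 8))^(-48) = (0 10 15 13 6)(2 5 8 14 4)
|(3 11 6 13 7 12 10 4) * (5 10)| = 9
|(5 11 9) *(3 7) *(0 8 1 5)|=|(0 8 1 5 11 9)(3 7)|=6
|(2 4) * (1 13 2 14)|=5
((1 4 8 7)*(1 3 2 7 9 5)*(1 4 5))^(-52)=(1 8 5 9 4)(2 3 7)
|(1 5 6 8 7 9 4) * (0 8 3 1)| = |(0 8 7 9 4)(1 5 6 3)| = 20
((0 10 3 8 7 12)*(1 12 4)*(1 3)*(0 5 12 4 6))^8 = ((0 10 1 4 3 8 7 6)(5 12))^8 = (12)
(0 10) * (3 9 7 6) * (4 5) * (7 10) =[7, 1, 2, 9, 5, 4, 3, 6, 8, 10, 0] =(0 7 6 3 9 10)(4 5)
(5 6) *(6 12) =(5 12 6) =[0, 1, 2, 3, 4, 12, 5, 7, 8, 9, 10, 11, 6]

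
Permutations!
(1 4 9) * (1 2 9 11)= (1 4 11)(2 9)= [0, 4, 9, 3, 11, 5, 6, 7, 8, 2, 10, 1]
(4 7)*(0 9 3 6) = (0 9 3 6)(4 7) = [9, 1, 2, 6, 7, 5, 0, 4, 8, 3]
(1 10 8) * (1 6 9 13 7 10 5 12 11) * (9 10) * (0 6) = (0 6 10 8)(1 5 12 11)(7 9 13) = [6, 5, 2, 3, 4, 12, 10, 9, 0, 13, 8, 1, 11, 7]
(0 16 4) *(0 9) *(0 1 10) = (0 16 4 9 1 10) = [16, 10, 2, 3, 9, 5, 6, 7, 8, 1, 0, 11, 12, 13, 14, 15, 4]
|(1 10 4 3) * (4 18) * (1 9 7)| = 7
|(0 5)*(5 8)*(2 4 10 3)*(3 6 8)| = |(0 3 2 4 10 6 8 5)| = 8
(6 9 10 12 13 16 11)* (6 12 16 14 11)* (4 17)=(4 17)(6 9 10 16)(11 12 13 14)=[0, 1, 2, 3, 17, 5, 9, 7, 8, 10, 16, 12, 13, 14, 11, 15, 6, 4]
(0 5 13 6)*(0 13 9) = (0 5 9)(6 13) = [5, 1, 2, 3, 4, 9, 13, 7, 8, 0, 10, 11, 12, 6]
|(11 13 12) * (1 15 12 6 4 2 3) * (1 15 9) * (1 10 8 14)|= |(1 9 10 8 14)(2 3 15 12 11 13 6 4)|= 40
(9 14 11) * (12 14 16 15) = (9 16 15 12 14 11) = [0, 1, 2, 3, 4, 5, 6, 7, 8, 16, 10, 9, 14, 13, 11, 12, 15]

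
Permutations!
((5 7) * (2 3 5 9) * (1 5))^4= ((1 5 7 9 2 3))^4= (1 2 7)(3 9 5)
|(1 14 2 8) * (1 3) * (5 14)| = |(1 5 14 2 8 3)| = 6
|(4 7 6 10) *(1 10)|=5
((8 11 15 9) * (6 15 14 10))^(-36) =((6 15 9 8 11 14 10))^(-36) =(6 10 14 11 8 9 15)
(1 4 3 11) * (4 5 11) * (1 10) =(1 5 11 10)(3 4) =[0, 5, 2, 4, 3, 11, 6, 7, 8, 9, 1, 10]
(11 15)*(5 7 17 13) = (5 7 17 13)(11 15) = [0, 1, 2, 3, 4, 7, 6, 17, 8, 9, 10, 15, 12, 5, 14, 11, 16, 13]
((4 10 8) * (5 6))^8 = (4 8 10)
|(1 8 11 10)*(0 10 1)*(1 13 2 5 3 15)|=|(0 10)(1 8 11 13 2 5 3 15)|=8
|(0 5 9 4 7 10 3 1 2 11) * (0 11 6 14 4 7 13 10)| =8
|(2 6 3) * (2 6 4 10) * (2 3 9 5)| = 7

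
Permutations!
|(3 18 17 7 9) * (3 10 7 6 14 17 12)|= 3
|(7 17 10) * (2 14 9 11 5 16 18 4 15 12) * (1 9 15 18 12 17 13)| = 26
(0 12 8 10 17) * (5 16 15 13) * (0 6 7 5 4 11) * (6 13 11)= (0 12 8 10 17 13 4 6 7 5 16 15 11)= [12, 1, 2, 3, 6, 16, 7, 5, 10, 9, 17, 0, 8, 4, 14, 11, 15, 13]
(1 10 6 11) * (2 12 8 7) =(1 10 6 11)(2 12 8 7) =[0, 10, 12, 3, 4, 5, 11, 2, 7, 9, 6, 1, 8]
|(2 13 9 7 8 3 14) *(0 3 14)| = |(0 3)(2 13 9 7 8 14)| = 6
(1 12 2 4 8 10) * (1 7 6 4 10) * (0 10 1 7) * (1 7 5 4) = (0 10)(1 12 2 7 6)(4 8 5) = [10, 12, 7, 3, 8, 4, 1, 6, 5, 9, 0, 11, 2]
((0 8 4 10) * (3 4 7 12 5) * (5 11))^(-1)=((0 8 7 12 11 5 3 4 10))^(-1)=(0 10 4 3 5 11 12 7 8)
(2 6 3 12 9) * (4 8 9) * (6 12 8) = (2 12 4 6 3 8 9) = [0, 1, 12, 8, 6, 5, 3, 7, 9, 2, 10, 11, 4]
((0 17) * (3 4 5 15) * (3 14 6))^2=(17)(3 5 14)(4 15 6)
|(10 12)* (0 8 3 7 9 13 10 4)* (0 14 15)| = |(0 8 3 7 9 13 10 12 4 14 15)| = 11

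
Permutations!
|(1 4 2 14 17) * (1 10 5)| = |(1 4 2 14 17 10 5)| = 7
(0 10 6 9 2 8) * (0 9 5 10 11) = (0 11)(2 8 9)(5 10 6) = [11, 1, 8, 3, 4, 10, 5, 7, 9, 2, 6, 0]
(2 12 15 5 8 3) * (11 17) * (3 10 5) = (2 12 15 3)(5 8 10)(11 17) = [0, 1, 12, 2, 4, 8, 6, 7, 10, 9, 5, 17, 15, 13, 14, 3, 16, 11]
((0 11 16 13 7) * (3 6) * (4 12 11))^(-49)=((0 4 12 11 16 13 7)(3 6))^(-49)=(16)(3 6)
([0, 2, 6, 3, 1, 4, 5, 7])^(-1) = [0, 4, 1, 3, 5, 6, 2, 7]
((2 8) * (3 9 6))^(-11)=((2 8)(3 9 6))^(-11)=(2 8)(3 9 6)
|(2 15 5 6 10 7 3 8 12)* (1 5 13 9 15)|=9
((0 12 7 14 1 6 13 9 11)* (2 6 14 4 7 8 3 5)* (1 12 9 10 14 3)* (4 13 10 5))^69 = ((0 9 11)(1 3 4 7 13 5 2 6 10 14 12 8))^69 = (1 14 2 7)(3 12 6 13)(4 8 10 5)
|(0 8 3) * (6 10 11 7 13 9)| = 6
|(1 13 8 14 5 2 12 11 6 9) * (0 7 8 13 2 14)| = |(0 7 8)(1 2 12 11 6 9)(5 14)| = 6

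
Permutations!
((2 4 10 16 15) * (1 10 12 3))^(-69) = (1 15 12 10 2 3 16 4)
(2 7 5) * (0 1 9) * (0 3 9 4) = (0 1 4)(2 7 5)(3 9) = [1, 4, 7, 9, 0, 2, 6, 5, 8, 3]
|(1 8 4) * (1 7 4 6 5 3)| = 10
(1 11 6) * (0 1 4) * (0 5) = [1, 11, 2, 3, 5, 0, 4, 7, 8, 9, 10, 6] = (0 1 11 6 4 5)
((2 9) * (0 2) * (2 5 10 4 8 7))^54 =(0 2 8 10)(4 5 9 7)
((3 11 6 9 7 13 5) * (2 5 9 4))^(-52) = (2 3 6)(4 5 11)(7 9 13)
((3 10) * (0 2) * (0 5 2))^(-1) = (2 5)(3 10)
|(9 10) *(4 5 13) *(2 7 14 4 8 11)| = 8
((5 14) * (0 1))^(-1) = (0 1)(5 14)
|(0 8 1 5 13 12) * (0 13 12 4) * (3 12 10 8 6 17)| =28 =|(0 6 17 3 12 13 4)(1 5 10 8)|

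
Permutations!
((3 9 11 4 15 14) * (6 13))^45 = ((3 9 11 4 15 14)(6 13))^45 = (3 4)(6 13)(9 15)(11 14)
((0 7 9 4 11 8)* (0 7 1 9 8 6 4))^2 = ((0 1 9)(4 11 6)(7 8))^2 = (0 9 1)(4 6 11)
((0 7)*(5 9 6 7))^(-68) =(0 9 7 5 6)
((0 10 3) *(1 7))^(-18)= (10)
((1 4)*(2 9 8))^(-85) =(1 4)(2 8 9)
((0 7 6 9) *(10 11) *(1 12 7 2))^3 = ((0 2 1 12 7 6 9)(10 11))^3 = (0 12 9 1 6 2 7)(10 11)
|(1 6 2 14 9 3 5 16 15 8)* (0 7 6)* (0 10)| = |(0 7 6 2 14 9 3 5 16 15 8 1 10)| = 13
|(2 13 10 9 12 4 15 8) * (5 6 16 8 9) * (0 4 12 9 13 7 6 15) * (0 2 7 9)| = 4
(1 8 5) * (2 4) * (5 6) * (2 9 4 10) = (1 8 6 5)(2 10)(4 9) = [0, 8, 10, 3, 9, 1, 5, 7, 6, 4, 2]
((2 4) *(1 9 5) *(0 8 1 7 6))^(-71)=(0 6 7 5 9 1 8)(2 4)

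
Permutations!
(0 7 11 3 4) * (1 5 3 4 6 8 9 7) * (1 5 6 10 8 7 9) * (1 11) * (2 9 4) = (0 5 3 10 8 11 2 9 4)(1 6 7) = [5, 6, 9, 10, 0, 3, 7, 1, 11, 4, 8, 2]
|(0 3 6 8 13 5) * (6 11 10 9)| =9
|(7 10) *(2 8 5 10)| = 5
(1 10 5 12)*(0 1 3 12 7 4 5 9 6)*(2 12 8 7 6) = [1, 10, 12, 8, 5, 6, 0, 4, 7, 2, 9, 11, 3] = (0 1 10 9 2 12 3 8 7 4 5 6)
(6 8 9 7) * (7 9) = (9)(6 8 7) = [0, 1, 2, 3, 4, 5, 8, 6, 7, 9]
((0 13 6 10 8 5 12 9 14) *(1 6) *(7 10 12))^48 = ((0 13 1 6 12 9 14)(5 7 10 8))^48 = (0 14 9 12 6 1 13)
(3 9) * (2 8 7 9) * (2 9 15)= (2 8 7 15)(3 9)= [0, 1, 8, 9, 4, 5, 6, 15, 7, 3, 10, 11, 12, 13, 14, 2]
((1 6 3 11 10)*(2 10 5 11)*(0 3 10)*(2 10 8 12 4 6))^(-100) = ((0 3 10 1 2)(4 6 8 12)(5 11))^(-100) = (12)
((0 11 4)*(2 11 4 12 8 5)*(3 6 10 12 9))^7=((0 4)(2 11 9 3 6 10 12 8 5))^7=(0 4)(2 8 10 3 11 5 12 6 9)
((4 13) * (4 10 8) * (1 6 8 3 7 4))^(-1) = (1 8 6)(3 10 13 4 7)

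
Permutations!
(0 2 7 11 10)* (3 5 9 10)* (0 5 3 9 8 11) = (0 2 7)(5 8 11 9 10) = [2, 1, 7, 3, 4, 8, 6, 0, 11, 10, 5, 9]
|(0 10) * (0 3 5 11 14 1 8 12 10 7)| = |(0 7)(1 8 12 10 3 5 11 14)| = 8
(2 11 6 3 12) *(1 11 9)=(1 11 6 3 12 2 9)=[0, 11, 9, 12, 4, 5, 3, 7, 8, 1, 10, 6, 2]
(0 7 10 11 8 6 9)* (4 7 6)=(0 6 9)(4 7 10 11 8)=[6, 1, 2, 3, 7, 5, 9, 10, 4, 0, 11, 8]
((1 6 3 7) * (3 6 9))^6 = (1 3)(7 9)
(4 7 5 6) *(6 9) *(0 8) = [8, 1, 2, 3, 7, 9, 4, 5, 0, 6] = (0 8)(4 7 5 9 6)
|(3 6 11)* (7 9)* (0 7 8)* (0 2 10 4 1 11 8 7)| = 8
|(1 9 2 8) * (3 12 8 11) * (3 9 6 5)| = 6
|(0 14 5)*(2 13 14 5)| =6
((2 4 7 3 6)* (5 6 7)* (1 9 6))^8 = ((1 9 6 2 4 5)(3 7))^8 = (1 6 4)(2 5 9)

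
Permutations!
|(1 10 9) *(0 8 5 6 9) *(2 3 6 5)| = 8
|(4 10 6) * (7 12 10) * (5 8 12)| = 7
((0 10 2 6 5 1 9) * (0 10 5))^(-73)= ((0 5 1 9 10 2 6))^(-73)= (0 10 5 2 1 6 9)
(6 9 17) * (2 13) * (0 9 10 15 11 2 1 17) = (0 9)(1 17 6 10 15 11 2 13) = [9, 17, 13, 3, 4, 5, 10, 7, 8, 0, 15, 2, 12, 1, 14, 11, 16, 6]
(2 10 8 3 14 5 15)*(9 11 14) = (2 10 8 3 9 11 14 5 15) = [0, 1, 10, 9, 4, 15, 6, 7, 3, 11, 8, 14, 12, 13, 5, 2]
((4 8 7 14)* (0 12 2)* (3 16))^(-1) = ((0 12 2)(3 16)(4 8 7 14))^(-1) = (0 2 12)(3 16)(4 14 7 8)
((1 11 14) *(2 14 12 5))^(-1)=(1 14 2 5 12 11)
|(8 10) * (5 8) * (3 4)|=6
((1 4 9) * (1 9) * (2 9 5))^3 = (9)(1 4)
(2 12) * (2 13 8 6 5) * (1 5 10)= (1 5 2 12 13 8 6 10)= [0, 5, 12, 3, 4, 2, 10, 7, 6, 9, 1, 11, 13, 8]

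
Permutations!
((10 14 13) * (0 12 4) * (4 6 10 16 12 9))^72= ((0 9 4)(6 10 14 13 16 12))^72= (16)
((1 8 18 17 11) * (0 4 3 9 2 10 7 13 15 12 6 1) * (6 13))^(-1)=(0 11 17 18 8 1 6 7 10 2 9 3 4)(12 15 13)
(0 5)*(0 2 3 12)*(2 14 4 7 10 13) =(0 5 14 4 7 10 13 2 3 12) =[5, 1, 3, 12, 7, 14, 6, 10, 8, 9, 13, 11, 0, 2, 4]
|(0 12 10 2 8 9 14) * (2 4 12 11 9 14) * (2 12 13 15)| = |(0 11 9 12 10 4 13 15 2 8 14)| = 11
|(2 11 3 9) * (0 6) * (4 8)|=|(0 6)(2 11 3 9)(4 8)|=4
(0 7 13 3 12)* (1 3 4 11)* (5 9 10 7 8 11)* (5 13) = (0 8 11 1 3 12)(4 13)(5 9 10 7) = [8, 3, 2, 12, 13, 9, 6, 5, 11, 10, 7, 1, 0, 4]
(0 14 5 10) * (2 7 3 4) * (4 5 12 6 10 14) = (0 4 2 7 3 5 14 12 6 10) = [4, 1, 7, 5, 2, 14, 10, 3, 8, 9, 0, 11, 6, 13, 12]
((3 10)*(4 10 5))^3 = (3 10 4 5)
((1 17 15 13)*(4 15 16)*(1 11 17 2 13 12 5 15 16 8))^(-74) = (1 17 13)(2 8 11)(5 15 12)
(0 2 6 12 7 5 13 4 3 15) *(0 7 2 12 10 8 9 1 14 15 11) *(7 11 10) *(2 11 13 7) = (0 12 11)(1 14 15 13 4 3 10 8 9)(2 6)(5 7) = [12, 14, 6, 10, 3, 7, 2, 5, 9, 1, 8, 0, 11, 4, 15, 13]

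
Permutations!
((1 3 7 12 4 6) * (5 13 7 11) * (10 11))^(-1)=(1 6 4 12 7 13 5 11 10 3)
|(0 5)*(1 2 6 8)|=|(0 5)(1 2 6 8)|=4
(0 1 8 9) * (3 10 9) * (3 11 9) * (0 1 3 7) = [3, 8, 2, 10, 4, 5, 6, 0, 11, 1, 7, 9] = (0 3 10 7)(1 8 11 9)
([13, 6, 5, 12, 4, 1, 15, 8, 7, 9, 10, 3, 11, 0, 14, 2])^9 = [13, 5, 15, 3, 4, 2, 1, 8, 7, 9, 10, 11, 12, 0, 14, 6]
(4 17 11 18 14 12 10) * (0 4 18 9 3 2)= (0 4 17 11 9 3 2)(10 18 14 12)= [4, 1, 0, 2, 17, 5, 6, 7, 8, 3, 18, 9, 10, 13, 12, 15, 16, 11, 14]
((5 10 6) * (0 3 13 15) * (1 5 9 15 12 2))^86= ((0 3 13 12 2 1 5 10 6 9 15))^86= (0 9 10 1 12 3 15 6 5 2 13)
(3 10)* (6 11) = (3 10)(6 11) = [0, 1, 2, 10, 4, 5, 11, 7, 8, 9, 3, 6]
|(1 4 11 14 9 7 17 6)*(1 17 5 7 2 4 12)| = |(1 12)(2 4 11 14 9)(5 7)(6 17)| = 10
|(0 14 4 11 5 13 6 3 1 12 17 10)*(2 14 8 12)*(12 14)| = 14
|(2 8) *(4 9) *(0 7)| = 2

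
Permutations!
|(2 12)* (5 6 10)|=6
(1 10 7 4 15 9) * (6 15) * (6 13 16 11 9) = [0, 10, 2, 3, 13, 5, 15, 4, 8, 1, 7, 9, 12, 16, 14, 6, 11] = (1 10 7 4 13 16 11 9)(6 15)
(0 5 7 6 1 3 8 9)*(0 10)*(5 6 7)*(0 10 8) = (10)(0 6 1 3)(8 9) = [6, 3, 2, 0, 4, 5, 1, 7, 9, 8, 10]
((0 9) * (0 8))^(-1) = ((0 9 8))^(-1) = (0 8 9)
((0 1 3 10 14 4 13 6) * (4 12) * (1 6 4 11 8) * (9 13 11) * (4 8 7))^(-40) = ((0 6)(1 3 10 14 12 9 13 8)(4 11 7))^(-40) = (14)(4 7 11)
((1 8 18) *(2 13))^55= (1 8 18)(2 13)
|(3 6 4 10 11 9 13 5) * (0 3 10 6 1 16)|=20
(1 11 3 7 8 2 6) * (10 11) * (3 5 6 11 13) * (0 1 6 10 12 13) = [1, 12, 11, 7, 4, 10, 6, 8, 2, 9, 0, 5, 13, 3] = (0 1 12 13 3 7 8 2 11 5 10)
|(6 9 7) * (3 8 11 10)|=|(3 8 11 10)(6 9 7)|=12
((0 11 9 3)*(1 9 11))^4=((11)(0 1 9 3))^4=(11)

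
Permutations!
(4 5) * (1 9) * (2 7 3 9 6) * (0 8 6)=(0 8 6 2 7 3 9 1)(4 5)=[8, 0, 7, 9, 5, 4, 2, 3, 6, 1]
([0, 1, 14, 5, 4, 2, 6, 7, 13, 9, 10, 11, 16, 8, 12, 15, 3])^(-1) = [0, 1, 5, 16, 4, 3, 6, 7, 13, 9, 10, 11, 14, 8, 2, 15, 12]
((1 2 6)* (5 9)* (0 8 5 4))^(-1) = (0 4 9 5 8)(1 6 2)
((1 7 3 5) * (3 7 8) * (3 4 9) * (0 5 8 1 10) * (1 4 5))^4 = (0 3)(1 8)(4 5)(9 10)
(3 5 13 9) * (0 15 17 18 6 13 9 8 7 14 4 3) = (0 15 17 18 6 13 8 7 14 4 3 5 9) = [15, 1, 2, 5, 3, 9, 13, 14, 7, 0, 10, 11, 12, 8, 4, 17, 16, 18, 6]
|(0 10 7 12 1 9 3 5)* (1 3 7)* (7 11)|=9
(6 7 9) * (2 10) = (2 10)(6 7 9) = [0, 1, 10, 3, 4, 5, 7, 9, 8, 6, 2]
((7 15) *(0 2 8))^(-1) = (0 8 2)(7 15)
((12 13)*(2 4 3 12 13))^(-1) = ((13)(2 4 3 12))^(-1) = (13)(2 12 3 4)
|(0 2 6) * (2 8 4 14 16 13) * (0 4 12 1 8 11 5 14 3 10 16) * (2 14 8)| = |(0 11 5 8 12 1 2 6 4 3 10 16 13 14)| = 14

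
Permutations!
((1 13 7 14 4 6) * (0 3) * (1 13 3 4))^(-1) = (0 3 1 14 7 13 6 4)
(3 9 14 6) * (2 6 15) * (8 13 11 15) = (2 6 3 9 14 8 13 11 15) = [0, 1, 6, 9, 4, 5, 3, 7, 13, 14, 10, 15, 12, 11, 8, 2]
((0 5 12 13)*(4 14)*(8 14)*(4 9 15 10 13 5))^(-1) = (0 13 10 15 9 14 8 4)(5 12)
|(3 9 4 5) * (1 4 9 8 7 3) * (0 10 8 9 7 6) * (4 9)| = |(0 10 8 6)(1 9 7 3 4 5)| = 12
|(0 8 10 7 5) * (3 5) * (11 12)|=|(0 8 10 7 3 5)(11 12)|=6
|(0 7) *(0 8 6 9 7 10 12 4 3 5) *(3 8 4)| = 5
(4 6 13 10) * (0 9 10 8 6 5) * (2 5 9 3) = (0 3 2 5)(4 9 10)(6 13 8) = [3, 1, 5, 2, 9, 0, 13, 7, 6, 10, 4, 11, 12, 8]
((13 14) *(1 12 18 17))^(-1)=(1 17 18 12)(13 14)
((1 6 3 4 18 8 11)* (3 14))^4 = ((1 6 14 3 4 18 8 11))^4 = (1 4)(3 11)(6 18)(8 14)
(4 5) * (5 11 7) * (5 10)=[0, 1, 2, 3, 11, 4, 6, 10, 8, 9, 5, 7]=(4 11 7 10 5)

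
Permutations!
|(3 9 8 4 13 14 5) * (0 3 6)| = 9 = |(0 3 9 8 4 13 14 5 6)|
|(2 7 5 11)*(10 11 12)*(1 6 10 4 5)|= 6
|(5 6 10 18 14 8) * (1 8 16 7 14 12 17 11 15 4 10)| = |(1 8 5 6)(4 10 18 12 17 11 15)(7 14 16)| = 84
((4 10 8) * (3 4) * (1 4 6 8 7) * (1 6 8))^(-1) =(1 6 7 10 4)(3 8)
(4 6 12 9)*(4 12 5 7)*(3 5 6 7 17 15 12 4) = [0, 1, 2, 5, 7, 17, 6, 3, 8, 4, 10, 11, 9, 13, 14, 12, 16, 15] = (3 5 17 15 12 9 4 7)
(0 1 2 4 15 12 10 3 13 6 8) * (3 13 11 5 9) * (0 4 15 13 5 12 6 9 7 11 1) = (1 2 15 6 8 4 13 9 3)(5 7 11 12 10) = [0, 2, 15, 1, 13, 7, 8, 11, 4, 3, 5, 12, 10, 9, 14, 6]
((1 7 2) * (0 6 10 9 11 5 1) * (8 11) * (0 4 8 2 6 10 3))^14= ((0 10 9 2 4 8 11 5 1 7 6 3))^14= (0 9 4 11 1 6)(2 8 5 7 3 10)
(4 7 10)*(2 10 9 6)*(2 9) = (2 10 4 7)(6 9) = [0, 1, 10, 3, 7, 5, 9, 2, 8, 6, 4]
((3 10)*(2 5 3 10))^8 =((10)(2 5 3))^8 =(10)(2 3 5)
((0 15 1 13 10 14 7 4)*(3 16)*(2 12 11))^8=((0 15 1 13 10 14 7 4)(2 12 11)(3 16))^8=(16)(2 11 12)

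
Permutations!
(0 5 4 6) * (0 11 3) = (0 5 4 6 11 3) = [5, 1, 2, 0, 6, 4, 11, 7, 8, 9, 10, 3]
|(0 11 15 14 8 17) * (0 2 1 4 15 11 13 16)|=|(0 13 16)(1 4 15 14 8 17 2)|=21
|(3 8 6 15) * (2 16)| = |(2 16)(3 8 6 15)| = 4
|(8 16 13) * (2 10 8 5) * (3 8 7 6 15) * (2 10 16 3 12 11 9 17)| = 12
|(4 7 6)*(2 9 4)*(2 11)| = 6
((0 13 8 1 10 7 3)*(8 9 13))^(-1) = (0 3 7 10 1 8)(9 13)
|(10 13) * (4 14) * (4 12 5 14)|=6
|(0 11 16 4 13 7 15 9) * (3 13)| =9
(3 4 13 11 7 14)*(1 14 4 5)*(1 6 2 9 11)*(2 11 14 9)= (1 9 14 3 5 6 11 7 4 13)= [0, 9, 2, 5, 13, 6, 11, 4, 8, 14, 10, 7, 12, 1, 3]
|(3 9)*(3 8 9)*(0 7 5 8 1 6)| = 7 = |(0 7 5 8 9 1 6)|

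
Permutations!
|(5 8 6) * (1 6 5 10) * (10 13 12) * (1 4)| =|(1 6 13 12 10 4)(5 8)| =6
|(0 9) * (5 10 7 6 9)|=6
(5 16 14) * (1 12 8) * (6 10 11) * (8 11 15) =(1 12 11 6 10 15 8)(5 16 14) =[0, 12, 2, 3, 4, 16, 10, 7, 1, 9, 15, 6, 11, 13, 5, 8, 14]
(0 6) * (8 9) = [6, 1, 2, 3, 4, 5, 0, 7, 9, 8] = (0 6)(8 9)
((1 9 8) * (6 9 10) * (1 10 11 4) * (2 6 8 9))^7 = ((1 11 4)(2 6)(8 10))^7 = (1 11 4)(2 6)(8 10)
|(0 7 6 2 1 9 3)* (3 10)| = 8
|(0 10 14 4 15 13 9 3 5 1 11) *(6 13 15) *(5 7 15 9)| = 36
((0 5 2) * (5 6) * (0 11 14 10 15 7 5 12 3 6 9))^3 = (0 9)(2 10 5 14 7 11 15)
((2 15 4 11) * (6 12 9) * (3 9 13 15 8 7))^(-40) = (2 9 15 8 6 4 7 12 11 3 13)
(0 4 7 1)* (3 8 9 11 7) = (0 4 3 8 9 11 7 1) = [4, 0, 2, 8, 3, 5, 6, 1, 9, 11, 10, 7]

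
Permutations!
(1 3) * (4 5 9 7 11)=(1 3)(4 5 9 7 11)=[0, 3, 2, 1, 5, 9, 6, 11, 8, 7, 10, 4]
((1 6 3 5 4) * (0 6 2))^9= ((0 6 3 5 4 1 2))^9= (0 3 4 2 6 5 1)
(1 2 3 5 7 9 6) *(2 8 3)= (1 8 3 5 7 9 6)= [0, 8, 2, 5, 4, 7, 1, 9, 3, 6]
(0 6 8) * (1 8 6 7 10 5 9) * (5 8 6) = (0 7 10 8)(1 6 5 9) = [7, 6, 2, 3, 4, 9, 5, 10, 0, 1, 8]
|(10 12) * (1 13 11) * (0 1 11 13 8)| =|(13)(0 1 8)(10 12)| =6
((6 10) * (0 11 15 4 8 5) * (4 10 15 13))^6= (15)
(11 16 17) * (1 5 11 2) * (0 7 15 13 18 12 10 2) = (0 7 15 13 18 12 10 2 1 5 11 16 17) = [7, 5, 1, 3, 4, 11, 6, 15, 8, 9, 2, 16, 10, 18, 14, 13, 17, 0, 12]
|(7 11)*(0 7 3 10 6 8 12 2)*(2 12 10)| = |(12)(0 7 11 3 2)(6 8 10)| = 15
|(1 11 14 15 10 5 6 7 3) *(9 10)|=10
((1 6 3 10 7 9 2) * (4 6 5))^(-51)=((1 5 4 6 3 10 7 9 2))^(-51)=(1 6 7)(2 4 10)(3 9 5)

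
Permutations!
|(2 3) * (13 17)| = 2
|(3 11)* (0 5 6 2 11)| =|(0 5 6 2 11 3)| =6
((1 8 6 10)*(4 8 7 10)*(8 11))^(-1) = (1 10 7)(4 6 8 11)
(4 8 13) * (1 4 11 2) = (1 4 8 13 11 2) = [0, 4, 1, 3, 8, 5, 6, 7, 13, 9, 10, 2, 12, 11]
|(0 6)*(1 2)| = |(0 6)(1 2)| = 2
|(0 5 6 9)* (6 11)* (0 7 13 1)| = |(0 5 11 6 9 7 13 1)| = 8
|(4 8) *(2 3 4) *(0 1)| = |(0 1)(2 3 4 8)| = 4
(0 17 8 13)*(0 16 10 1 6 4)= [17, 6, 2, 3, 0, 5, 4, 7, 13, 9, 1, 11, 12, 16, 14, 15, 10, 8]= (0 17 8 13 16 10 1 6 4)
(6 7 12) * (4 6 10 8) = (4 6 7 12 10 8) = [0, 1, 2, 3, 6, 5, 7, 12, 4, 9, 8, 11, 10]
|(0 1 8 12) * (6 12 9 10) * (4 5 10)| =9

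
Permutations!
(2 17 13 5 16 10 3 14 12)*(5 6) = (2 17 13 6 5 16 10 3 14 12) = [0, 1, 17, 14, 4, 16, 5, 7, 8, 9, 3, 11, 2, 6, 12, 15, 10, 13]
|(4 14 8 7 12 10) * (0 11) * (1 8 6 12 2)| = |(0 11)(1 8 7 2)(4 14 6 12 10)| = 20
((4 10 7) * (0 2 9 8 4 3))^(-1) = (0 3 7 10 4 8 9 2)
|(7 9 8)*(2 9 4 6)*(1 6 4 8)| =4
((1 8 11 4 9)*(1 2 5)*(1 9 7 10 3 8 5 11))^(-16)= (1 11 3 9 7)(2 10 5 4 8)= ((1 5 9 2 11 4 7 10 3 8))^(-16)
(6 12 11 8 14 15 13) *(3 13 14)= [0, 1, 2, 13, 4, 5, 12, 7, 3, 9, 10, 8, 11, 6, 15, 14]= (3 13 6 12 11 8)(14 15)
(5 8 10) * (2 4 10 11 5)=(2 4 10)(5 8 11)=[0, 1, 4, 3, 10, 8, 6, 7, 11, 9, 2, 5]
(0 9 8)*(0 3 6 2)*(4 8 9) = [4, 1, 0, 6, 8, 5, 2, 7, 3, 9] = (9)(0 4 8 3 6 2)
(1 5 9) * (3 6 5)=[0, 3, 2, 6, 4, 9, 5, 7, 8, 1]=(1 3 6 5 9)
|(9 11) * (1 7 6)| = 6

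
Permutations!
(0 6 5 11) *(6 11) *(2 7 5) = (0 11)(2 7 5 6) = [11, 1, 7, 3, 4, 6, 2, 5, 8, 9, 10, 0]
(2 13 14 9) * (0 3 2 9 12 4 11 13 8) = (0 3 2 8)(4 11 13 14 12) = [3, 1, 8, 2, 11, 5, 6, 7, 0, 9, 10, 13, 4, 14, 12]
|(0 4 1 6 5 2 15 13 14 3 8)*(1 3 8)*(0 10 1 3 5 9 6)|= 10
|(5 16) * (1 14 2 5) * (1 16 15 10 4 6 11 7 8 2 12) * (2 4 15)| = 30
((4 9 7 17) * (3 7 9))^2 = (3 17)(4 7)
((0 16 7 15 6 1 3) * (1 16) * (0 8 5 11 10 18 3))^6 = (18)(6 7)(15 16)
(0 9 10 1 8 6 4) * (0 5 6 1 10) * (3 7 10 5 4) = (0 9)(1 8)(3 7 10 5 6) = [9, 8, 2, 7, 4, 6, 3, 10, 1, 0, 5]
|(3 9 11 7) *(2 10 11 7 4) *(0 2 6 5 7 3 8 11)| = 6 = |(0 2 10)(3 9)(4 6 5 7 8 11)|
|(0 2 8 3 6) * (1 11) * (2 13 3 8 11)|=12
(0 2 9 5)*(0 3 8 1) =(0 2 9 5 3 8 1) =[2, 0, 9, 8, 4, 3, 6, 7, 1, 5]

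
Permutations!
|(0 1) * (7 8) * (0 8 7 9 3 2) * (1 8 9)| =6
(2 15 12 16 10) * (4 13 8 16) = [0, 1, 15, 3, 13, 5, 6, 7, 16, 9, 2, 11, 4, 8, 14, 12, 10] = (2 15 12 4 13 8 16 10)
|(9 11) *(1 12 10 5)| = |(1 12 10 5)(9 11)| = 4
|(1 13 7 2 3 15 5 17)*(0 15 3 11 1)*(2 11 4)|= |(0 15 5 17)(1 13 7 11)(2 4)|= 4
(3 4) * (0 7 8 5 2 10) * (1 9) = [7, 9, 10, 4, 3, 2, 6, 8, 5, 1, 0] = (0 7 8 5 2 10)(1 9)(3 4)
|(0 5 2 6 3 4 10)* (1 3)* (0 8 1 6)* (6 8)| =6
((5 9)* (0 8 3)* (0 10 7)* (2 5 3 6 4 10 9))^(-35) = ((0 8 6 4 10 7)(2 5)(3 9))^(-35) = (0 8 6 4 10 7)(2 5)(3 9)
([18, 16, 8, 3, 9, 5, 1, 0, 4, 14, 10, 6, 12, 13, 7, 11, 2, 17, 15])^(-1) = (0 7 14 9 4 8 2 16 1 6 11 15 18)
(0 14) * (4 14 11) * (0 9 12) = [11, 1, 2, 3, 14, 5, 6, 7, 8, 12, 10, 4, 0, 13, 9] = (0 11 4 14 9 12)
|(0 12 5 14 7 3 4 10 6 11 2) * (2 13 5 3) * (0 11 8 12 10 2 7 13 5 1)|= 13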